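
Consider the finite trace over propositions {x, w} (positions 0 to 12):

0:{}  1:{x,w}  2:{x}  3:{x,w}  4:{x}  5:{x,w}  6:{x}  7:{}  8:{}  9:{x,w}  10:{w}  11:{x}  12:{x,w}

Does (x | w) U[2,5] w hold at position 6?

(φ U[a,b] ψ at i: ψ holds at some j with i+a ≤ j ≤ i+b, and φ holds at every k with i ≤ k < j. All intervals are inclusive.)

False

Need some j in [8,11] with w, and (x | w) at every k in [6,j-1].
  j=8: w false.
  j=9: w holds, but (x | w) fails at k=7 → not this j.
  j=10: w holds, but (x | w) fails at k=7 → not this j.
  j=11: w false.
No j in the window works → until fails.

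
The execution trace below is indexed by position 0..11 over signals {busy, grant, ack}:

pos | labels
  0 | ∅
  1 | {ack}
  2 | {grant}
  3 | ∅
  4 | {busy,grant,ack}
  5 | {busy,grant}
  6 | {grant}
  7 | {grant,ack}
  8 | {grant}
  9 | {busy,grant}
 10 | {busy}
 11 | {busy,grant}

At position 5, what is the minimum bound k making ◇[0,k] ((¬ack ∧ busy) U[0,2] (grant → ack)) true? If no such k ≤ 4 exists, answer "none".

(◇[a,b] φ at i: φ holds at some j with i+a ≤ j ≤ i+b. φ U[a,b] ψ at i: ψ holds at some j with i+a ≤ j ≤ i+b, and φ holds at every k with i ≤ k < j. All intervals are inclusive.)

2

Scan j = 5,6,… for ((¬ack ∧ busy) U[0,2] (grant → ack)):
  j=5: fails
  j=6: fails
  j=7: holds
First hit at j=7, so smallest k = 7-5 = 2.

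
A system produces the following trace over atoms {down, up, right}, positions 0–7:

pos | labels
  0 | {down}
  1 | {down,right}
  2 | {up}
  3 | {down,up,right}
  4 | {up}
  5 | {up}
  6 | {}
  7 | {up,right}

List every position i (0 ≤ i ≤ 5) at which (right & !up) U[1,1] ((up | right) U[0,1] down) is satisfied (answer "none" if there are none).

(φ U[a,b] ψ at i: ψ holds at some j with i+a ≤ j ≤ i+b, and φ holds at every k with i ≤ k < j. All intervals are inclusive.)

1

Evaluate at each i in [0,5]:
  i=0: ✗ (lhs fails at k=0 before rhs at j=1)
  i=1: ✓ (rhs at j=2; lhs holds on [1,1])
  i=2: ✗ (lhs fails at k=2 before rhs at j=3)
  i=3: ✗ (no rhs in [4,4])
  i=4: ✗ (no rhs in [5,5])
  i=5: ✗ (no rhs in [6,6])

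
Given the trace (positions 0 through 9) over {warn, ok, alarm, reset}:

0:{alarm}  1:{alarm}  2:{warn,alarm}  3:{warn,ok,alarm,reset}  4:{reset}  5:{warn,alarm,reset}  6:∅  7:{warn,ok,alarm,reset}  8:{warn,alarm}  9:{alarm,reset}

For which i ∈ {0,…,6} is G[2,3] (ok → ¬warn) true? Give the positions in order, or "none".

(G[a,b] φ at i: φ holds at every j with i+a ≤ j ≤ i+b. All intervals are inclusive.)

Evaluate at each i in [0,6]:
  i=0: ✗ (fails at j=3)
  i=1: ✗ (fails at j=3)
  i=2: ✓ (all of [4,5])
  i=3: ✓ (all of [5,6])
  i=4: ✗ (fails at j=7)
  i=5: ✗ (fails at j=7)
  i=6: ✓ (all of [8,9])

2, 3, 6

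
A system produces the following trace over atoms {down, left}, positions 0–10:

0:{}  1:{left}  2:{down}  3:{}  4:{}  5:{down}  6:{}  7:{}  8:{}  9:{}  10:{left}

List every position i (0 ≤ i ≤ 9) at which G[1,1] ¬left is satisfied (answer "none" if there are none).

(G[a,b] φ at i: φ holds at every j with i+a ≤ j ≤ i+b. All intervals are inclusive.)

1, 2, 3, 4, 5, 6, 7, 8

Evaluate at each i in [0,9]:
  i=0: ✗ (fails at j=1)
  i=1: ✓ (all of [2,2])
  i=2: ✓ (all of [3,3])
  i=3: ✓ (all of [4,4])
  i=4: ✓ (all of [5,5])
  i=5: ✓ (all of [6,6])
  i=6: ✓ (all of [7,7])
  i=7: ✓ (all of [8,8])
  i=8: ✓ (all of [9,9])
  i=9: ✗ (fails at j=10)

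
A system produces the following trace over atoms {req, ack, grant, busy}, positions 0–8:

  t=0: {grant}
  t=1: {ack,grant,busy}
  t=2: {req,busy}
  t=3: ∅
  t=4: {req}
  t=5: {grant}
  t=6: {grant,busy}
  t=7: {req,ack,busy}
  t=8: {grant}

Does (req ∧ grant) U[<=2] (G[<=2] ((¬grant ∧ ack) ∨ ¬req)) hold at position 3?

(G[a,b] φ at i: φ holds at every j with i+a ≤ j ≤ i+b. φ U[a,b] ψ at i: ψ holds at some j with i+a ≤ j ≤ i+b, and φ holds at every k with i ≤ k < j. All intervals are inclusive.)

Does not hold

Need some j in [3,5] with G[<=2] ((¬grant ∧ ack) ∨ ¬req), and (req ∧ grant) at every k in [3,j-1].
  j=3: G[<=2] ((¬grant ∧ ack) ∨ ¬req) — fails at 4.
  j=4: G[<=2] ((¬grant ∧ ack) ∨ ¬req) — fails at 4.
  j=5: G[<=2] ((¬grant ∧ ack) ∨ ¬req) holds, but (req ∧ grant) fails at k=3 → not this j.
No j in the window works → until fails.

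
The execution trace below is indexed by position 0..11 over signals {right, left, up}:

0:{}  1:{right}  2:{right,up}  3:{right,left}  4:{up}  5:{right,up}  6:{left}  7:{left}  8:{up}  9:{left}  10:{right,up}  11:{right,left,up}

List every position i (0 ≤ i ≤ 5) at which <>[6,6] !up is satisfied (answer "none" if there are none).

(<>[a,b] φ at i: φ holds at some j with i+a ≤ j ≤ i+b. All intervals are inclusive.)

Evaluate at each i in [0,5]:
  i=0: ✓ (witness j=6)
  i=1: ✓ (witness j=7)
  i=2: ✗ (none in [8,8])
  i=3: ✓ (witness j=9)
  i=4: ✗ (none in [10,10])
  i=5: ✗ (none in [11,11])

0, 1, 3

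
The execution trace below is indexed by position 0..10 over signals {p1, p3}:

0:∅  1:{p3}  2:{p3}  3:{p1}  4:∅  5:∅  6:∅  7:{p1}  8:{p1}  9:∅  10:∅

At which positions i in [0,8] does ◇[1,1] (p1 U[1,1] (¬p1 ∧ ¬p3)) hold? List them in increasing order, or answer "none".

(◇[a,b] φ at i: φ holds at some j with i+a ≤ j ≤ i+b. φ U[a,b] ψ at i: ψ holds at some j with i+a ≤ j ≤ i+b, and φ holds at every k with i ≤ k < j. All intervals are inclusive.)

2, 7

Evaluate at each i in [0,8]:
  i=0: ✗ (none in [1,1])
  i=1: ✗ (none in [2,2])
  i=2: ✓ (witness j=3)
  i=3: ✗ (none in [4,4])
  i=4: ✗ (none in [5,5])
  i=5: ✗ (none in [6,6])
  i=6: ✗ (none in [7,7])
  i=7: ✓ (witness j=8)
  i=8: ✗ (none in [9,9])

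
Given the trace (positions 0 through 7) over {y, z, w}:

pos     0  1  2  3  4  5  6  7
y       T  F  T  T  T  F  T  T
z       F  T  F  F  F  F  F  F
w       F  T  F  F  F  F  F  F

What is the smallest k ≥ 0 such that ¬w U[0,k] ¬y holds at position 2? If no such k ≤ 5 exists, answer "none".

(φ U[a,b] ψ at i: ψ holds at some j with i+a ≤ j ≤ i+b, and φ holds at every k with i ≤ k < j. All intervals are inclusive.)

3

Need earliest j ≥ 2 with ¬y, and ¬w at every k in [2,j-1].
  j=2: rhs fails.
  j=3: rhs fails.
  j=4: rhs fails.
  j=5: rhs holds; lhs holds on [2,4]. k = 3.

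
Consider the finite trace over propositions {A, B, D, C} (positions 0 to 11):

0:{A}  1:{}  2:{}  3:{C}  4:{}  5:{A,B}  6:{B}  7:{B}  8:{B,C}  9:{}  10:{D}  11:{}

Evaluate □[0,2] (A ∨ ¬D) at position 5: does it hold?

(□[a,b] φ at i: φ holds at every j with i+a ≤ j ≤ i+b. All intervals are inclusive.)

Yes

Check (A ∨ ¬D) at every j in [5,7]:
  j=5: true
  j=6: true
  j=7: true
All positions satisfy it → formula holds.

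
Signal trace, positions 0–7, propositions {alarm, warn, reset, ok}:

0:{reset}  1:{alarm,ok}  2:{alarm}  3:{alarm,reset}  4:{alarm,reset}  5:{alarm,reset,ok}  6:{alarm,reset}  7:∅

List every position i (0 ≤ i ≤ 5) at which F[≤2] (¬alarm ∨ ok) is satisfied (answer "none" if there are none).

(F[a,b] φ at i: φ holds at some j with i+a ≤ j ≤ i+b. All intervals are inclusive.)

Evaluate at each i in [0,5]:
  i=0: ✓ (witness j=0)
  i=1: ✓ (witness j=1)
  i=2: ✗ (none in [2,4])
  i=3: ✓ (witness j=5)
  i=4: ✓ (witness j=5)
  i=5: ✓ (witness j=5)

0, 1, 3, 4, 5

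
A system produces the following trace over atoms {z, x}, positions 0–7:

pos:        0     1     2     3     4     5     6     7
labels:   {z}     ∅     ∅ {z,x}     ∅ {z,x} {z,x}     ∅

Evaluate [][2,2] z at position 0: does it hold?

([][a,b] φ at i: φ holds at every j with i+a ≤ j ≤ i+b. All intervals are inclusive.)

Check z at every j in [2,2]:
  j=2: false
Fails at j=2 → formula fails.

No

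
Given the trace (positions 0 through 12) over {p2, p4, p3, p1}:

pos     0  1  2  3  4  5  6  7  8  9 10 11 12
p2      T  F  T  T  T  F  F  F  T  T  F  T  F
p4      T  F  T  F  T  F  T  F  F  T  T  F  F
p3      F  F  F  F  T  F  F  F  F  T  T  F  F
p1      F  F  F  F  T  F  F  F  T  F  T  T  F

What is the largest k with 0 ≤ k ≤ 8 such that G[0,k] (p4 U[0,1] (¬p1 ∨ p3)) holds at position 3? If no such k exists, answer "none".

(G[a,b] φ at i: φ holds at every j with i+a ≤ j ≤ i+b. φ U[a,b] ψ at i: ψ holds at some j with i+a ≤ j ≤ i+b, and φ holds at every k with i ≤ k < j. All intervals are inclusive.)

4

(p4 U[0,1] (¬p1 ∨ p3)) must hold from j=3 onward; find where it first fails.
  j=3: holds
  j=4: holds
  j=5: holds
  j=6: holds
  j=7: holds
  j=8: fails
Holds on [3,7], so largest k = 4.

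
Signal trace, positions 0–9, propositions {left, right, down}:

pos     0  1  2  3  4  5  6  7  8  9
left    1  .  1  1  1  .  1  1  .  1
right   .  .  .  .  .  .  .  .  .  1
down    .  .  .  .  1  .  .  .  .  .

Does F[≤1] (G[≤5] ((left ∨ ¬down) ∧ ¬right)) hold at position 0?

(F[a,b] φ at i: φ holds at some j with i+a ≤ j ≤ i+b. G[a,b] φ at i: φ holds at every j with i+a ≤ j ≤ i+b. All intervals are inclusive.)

Check G[≤5] ((left ∨ ¬down) ∧ ¬right) at each j in [0,1]:
  j=0: holds on [0,5]
  j=1: holds on [1,6]
Found at j=0 → formula holds.

Yes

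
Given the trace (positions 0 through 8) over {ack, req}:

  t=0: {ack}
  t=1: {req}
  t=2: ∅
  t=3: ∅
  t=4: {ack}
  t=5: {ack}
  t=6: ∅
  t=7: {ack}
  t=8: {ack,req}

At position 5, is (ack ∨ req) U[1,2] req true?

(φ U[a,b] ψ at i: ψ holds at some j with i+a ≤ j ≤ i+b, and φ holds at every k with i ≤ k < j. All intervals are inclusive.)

False

Need some j in [6,7] with req, and (ack ∨ req) at every k in [5,j-1].
  j=6: req false.
  j=7: req false.
No j in the window works → until fails.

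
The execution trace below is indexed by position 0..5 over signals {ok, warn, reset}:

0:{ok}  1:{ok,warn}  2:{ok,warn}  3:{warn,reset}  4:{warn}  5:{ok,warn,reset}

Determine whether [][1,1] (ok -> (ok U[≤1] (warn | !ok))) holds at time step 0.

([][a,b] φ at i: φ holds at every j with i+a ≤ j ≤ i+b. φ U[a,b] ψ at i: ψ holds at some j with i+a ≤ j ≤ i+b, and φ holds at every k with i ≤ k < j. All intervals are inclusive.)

Check (ok -> (ok U[≤1] (warn | !ok))) at every j in [1,1]:
  j=1: antecedent true; consequent holds → ✓
All positions satisfy it → formula holds.

Yes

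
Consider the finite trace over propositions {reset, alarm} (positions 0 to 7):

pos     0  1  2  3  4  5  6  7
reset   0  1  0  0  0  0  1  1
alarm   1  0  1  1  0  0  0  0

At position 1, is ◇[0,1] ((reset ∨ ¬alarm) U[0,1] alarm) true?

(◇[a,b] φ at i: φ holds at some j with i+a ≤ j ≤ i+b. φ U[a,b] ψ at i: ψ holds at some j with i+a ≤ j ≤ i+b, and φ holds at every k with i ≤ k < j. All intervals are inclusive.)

Holds

Check ((reset ∨ ¬alarm) U[0,1] alarm) at each j in [1,2]:
  j=1: holds
  j=2: holds
Found at j=1 → formula holds.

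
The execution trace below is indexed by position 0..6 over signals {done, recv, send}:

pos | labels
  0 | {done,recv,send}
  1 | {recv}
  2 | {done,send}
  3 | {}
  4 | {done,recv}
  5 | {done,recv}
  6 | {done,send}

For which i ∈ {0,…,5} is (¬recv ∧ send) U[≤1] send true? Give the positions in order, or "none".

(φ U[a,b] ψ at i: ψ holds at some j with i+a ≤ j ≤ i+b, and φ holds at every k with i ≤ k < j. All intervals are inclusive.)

0, 2

Evaluate at each i in [0,5]:
  i=0: ✓ (rhs at j=0)
  i=1: ✗ (lhs fails at k=1 before rhs at j=2)
  i=2: ✓ (rhs at j=2)
  i=3: ✗ (no rhs in [3,4])
  i=4: ✗ (no rhs in [4,5])
  i=5: ✗ (lhs fails at k=5 before rhs at j=6)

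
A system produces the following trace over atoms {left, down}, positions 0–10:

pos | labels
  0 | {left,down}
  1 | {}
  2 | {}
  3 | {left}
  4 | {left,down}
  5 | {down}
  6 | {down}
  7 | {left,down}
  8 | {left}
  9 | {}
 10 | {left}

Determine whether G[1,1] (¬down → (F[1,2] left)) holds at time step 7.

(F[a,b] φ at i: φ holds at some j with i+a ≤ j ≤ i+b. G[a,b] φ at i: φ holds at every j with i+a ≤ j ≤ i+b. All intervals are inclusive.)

Yes

Check (¬down → (F[1,2] left)) at every j in [8,8]:
  j=8: antecedent true; consequent holds (witness at 10) → ✓
All positions satisfy it → formula holds.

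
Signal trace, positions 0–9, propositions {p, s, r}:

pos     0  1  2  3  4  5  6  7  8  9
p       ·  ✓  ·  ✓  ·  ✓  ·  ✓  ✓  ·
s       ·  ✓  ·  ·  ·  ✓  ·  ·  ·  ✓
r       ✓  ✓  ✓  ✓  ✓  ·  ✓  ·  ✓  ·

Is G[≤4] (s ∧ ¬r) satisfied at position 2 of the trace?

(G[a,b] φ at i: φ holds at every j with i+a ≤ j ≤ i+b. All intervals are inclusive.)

Check (s ∧ ¬r) at every j in [2,6]:
  j=2: false
  j=3: false
  j=4: false
  j=5: true
  j=6: false
Fails at j=2 → formula fails.

No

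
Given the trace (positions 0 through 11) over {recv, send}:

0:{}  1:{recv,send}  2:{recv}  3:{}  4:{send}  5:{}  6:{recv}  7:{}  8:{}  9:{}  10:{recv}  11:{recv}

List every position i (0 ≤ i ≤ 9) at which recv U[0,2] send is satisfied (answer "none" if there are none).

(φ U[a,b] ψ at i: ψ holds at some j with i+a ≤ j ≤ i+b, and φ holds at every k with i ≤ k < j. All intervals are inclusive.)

1, 4

Evaluate at each i in [0,9]:
  i=0: ✗ (lhs fails at k=0 before rhs at j=1)
  i=1: ✓ (rhs at j=1)
  i=2: ✗ (lhs fails at k=3 before rhs at j=4)
  i=3: ✗ (lhs fails at k=3 before rhs at j=4)
  i=4: ✓ (rhs at j=4)
  i=5: ✗ (no rhs in [5,7])
  i=6: ✗ (no rhs in [6,8])
  i=7: ✗ (no rhs in [7,9])
  i=8: ✗ (no rhs in [8,10])
  i=9: ✗ (no rhs in [9,11])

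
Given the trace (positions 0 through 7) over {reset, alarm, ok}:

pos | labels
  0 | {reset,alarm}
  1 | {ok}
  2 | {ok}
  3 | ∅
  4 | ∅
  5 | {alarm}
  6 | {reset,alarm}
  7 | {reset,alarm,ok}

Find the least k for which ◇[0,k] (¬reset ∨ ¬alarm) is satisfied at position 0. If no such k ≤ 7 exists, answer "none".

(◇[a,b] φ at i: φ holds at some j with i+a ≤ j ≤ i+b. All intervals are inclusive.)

Scan j = 0,1,… for (¬reset ∨ ¬alarm):
  j=0: fails
  j=1: holds
First hit at j=1, so smallest k = 1-0 = 1.

1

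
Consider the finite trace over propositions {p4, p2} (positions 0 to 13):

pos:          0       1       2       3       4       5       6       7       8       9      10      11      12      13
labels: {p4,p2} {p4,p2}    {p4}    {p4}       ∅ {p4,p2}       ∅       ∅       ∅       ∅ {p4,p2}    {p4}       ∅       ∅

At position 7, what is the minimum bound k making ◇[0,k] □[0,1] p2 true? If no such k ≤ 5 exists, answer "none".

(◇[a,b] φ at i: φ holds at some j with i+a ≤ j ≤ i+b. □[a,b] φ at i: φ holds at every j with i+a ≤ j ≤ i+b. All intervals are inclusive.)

none

Scan j = 7,8,… for □[0,1] p2:
  j=7: fails
  j=8: fails
  j=9: fails
  j=10: fails
  j=11: fails
  j=12: fails
No j in [7,12] satisfies it → none.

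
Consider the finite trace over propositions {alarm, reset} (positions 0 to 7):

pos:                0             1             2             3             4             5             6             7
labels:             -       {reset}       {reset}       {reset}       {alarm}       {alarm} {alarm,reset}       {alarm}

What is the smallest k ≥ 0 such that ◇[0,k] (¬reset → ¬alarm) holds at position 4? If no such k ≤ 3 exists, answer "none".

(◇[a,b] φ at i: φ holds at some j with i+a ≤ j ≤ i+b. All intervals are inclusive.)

Scan j = 4,5,… for (¬reset → ¬alarm):
  j=4: fails
  j=5: fails
  j=6: holds
First hit at j=6, so smallest k = 6-4 = 2.

2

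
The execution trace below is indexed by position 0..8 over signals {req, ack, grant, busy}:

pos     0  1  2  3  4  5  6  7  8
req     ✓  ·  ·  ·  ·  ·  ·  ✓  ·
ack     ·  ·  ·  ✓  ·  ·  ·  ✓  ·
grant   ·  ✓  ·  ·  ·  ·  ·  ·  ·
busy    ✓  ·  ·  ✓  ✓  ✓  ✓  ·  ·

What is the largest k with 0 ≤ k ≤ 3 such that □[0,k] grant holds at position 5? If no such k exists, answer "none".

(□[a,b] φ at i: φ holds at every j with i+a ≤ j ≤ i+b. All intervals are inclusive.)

grant must hold from j=5 onward; find where it first fails.
  j=5: fails → no k works.

none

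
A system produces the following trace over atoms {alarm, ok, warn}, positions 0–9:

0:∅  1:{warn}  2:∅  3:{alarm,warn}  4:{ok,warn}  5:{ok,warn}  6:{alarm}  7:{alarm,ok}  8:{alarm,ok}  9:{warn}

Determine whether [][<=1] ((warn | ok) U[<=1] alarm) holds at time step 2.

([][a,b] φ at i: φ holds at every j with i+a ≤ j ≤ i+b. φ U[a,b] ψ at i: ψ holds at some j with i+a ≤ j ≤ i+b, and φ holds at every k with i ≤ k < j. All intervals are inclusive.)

No

Check ((warn | ok) U[<=1] alarm) at every j in [2,3]:
  j=2: fails
  j=3: holds
Fails at j=2 → formula fails.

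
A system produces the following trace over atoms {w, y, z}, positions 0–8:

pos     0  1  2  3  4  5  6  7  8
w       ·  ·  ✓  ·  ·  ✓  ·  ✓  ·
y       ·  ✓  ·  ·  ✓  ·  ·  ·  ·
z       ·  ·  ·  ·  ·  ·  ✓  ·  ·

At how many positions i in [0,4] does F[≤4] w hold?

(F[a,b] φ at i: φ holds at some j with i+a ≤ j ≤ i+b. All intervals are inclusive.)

Evaluate at each i in [0,4]:
  i=0: ✓ (witness j=2)
  i=1: ✓ (witness j=2)
  i=2: ✓ (witness j=2)
  i=3: ✓ (witness j=5)
  i=4: ✓ (witness j=5)
Positions where it holds: {0, 1, 2, 3, 4} → 5.

5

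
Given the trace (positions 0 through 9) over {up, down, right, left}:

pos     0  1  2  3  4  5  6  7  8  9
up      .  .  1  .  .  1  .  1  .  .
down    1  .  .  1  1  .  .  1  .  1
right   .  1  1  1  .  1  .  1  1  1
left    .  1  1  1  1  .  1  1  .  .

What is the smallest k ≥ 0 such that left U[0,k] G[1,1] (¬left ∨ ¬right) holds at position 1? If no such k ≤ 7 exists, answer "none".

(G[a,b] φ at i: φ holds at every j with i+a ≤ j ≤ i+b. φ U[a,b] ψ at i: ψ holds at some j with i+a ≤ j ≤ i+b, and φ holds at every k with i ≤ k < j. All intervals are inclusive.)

2

Need earliest j ≥ 1 with G[1,1] (¬left ∨ ¬right), and left at every k in [1,j-1].
  j=1: rhs fails.
  j=2: rhs fails.
  j=3: rhs holds; lhs holds on [1,2]. k = 2.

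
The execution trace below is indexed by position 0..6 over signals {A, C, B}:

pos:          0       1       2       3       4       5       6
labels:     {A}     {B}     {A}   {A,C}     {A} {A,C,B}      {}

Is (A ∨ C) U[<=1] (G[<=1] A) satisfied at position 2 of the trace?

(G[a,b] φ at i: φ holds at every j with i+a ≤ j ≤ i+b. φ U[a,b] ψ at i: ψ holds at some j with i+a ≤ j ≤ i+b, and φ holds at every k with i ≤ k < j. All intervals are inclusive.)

Need some j in [2,3] with G[<=1] A, and (A ∨ C) at every k in [2,j-1].
  j=2: G[<=1] A holds; no prefix to check → satisfied.

Yes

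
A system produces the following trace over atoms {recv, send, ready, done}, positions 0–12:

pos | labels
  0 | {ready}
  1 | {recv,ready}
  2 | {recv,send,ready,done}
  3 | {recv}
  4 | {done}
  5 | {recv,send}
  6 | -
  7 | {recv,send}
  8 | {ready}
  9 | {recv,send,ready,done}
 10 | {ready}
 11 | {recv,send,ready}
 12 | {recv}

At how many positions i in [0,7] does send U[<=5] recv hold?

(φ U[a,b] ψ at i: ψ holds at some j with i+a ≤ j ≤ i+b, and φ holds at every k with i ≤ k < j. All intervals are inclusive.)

Evaluate at each i in [0,7]:
  i=0: ✗ (lhs fails at k=0 before rhs at j=1)
  i=1: ✓ (rhs at j=1)
  i=2: ✓ (rhs at j=2)
  i=3: ✓ (rhs at j=3)
  i=4: ✗ (lhs fails at k=4 before rhs at j=5)
  i=5: ✓ (rhs at j=5)
  i=6: ✗ (lhs fails at k=6 before rhs at j=7)
  i=7: ✓ (rhs at j=7)
Positions where it holds: {1, 2, 3, 5, 7} → 5.

5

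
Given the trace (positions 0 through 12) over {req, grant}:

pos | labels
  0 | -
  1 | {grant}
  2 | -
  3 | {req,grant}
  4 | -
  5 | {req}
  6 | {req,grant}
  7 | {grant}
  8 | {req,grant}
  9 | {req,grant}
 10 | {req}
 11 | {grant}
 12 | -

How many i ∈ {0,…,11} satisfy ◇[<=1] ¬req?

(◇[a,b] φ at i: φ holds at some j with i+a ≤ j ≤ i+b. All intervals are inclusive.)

Evaluate at each i in [0,11]:
  i=0: ✓ (witness j=0)
  i=1: ✓ (witness j=1)
  i=2: ✓ (witness j=2)
  i=3: ✓ (witness j=4)
  i=4: ✓ (witness j=4)
  i=5: ✗ (none in [5,6])
  i=6: ✓ (witness j=7)
  i=7: ✓ (witness j=7)
  i=8: ✗ (none in [8,9])
  i=9: ✗ (none in [9,10])
  i=10: ✓ (witness j=11)
  i=11: ✓ (witness j=11)
Positions where it holds: {0, 1, 2, 3, 4, 6, 7, 10, 11} → 9.

9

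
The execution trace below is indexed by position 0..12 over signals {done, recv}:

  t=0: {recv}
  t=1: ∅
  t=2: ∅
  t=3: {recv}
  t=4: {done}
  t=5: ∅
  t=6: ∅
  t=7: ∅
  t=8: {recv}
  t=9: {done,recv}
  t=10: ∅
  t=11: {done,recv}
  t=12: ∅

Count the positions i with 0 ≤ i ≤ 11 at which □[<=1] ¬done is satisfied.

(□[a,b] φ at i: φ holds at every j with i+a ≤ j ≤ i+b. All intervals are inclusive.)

6

Evaluate at each i in [0,11]:
  i=0: ✓ (all of [0,1])
  i=1: ✓ (all of [1,2])
  i=2: ✓ (all of [2,3])
  i=3: ✗ (fails at j=4)
  i=4: ✗ (fails at j=4)
  i=5: ✓ (all of [5,6])
  i=6: ✓ (all of [6,7])
  i=7: ✓ (all of [7,8])
  i=8: ✗ (fails at j=9)
  i=9: ✗ (fails at j=9)
  i=10: ✗ (fails at j=11)
  i=11: ✗ (fails at j=11)
Positions where it holds: {0, 1, 2, 5, 6, 7} → 6.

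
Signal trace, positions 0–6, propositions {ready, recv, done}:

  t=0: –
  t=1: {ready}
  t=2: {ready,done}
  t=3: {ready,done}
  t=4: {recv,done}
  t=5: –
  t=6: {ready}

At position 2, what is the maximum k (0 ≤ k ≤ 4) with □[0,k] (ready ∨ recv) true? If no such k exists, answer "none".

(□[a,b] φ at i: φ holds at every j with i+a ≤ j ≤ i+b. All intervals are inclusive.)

2

(ready ∨ recv) must hold from j=2 onward; find where it first fails.
  j=2: holds
  j=3: holds
  j=4: holds
  j=5: fails
Holds on [2,4], so largest k = 2.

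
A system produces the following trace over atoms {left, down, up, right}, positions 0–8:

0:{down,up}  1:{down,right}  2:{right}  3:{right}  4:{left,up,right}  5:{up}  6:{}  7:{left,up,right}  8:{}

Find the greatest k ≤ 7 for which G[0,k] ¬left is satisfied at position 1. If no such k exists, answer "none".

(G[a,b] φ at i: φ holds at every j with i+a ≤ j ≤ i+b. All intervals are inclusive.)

2

¬left must hold from j=1 onward; find where it first fails.
  j=1: holds
  j=2: holds
  j=3: holds
  j=4: fails
Holds on [1,3], so largest k = 2.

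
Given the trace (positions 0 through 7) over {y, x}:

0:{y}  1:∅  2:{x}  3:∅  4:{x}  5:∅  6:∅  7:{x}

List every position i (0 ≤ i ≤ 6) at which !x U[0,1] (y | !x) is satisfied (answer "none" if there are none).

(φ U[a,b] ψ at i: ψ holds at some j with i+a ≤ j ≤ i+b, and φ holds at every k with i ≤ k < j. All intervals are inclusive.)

Evaluate at each i in [0,6]:
  i=0: ✓ (rhs at j=0)
  i=1: ✓ (rhs at j=1)
  i=2: ✗ (lhs fails at k=2 before rhs at j=3)
  i=3: ✓ (rhs at j=3)
  i=4: ✗ (lhs fails at k=4 before rhs at j=5)
  i=5: ✓ (rhs at j=5)
  i=6: ✓ (rhs at j=6)

0, 1, 3, 5, 6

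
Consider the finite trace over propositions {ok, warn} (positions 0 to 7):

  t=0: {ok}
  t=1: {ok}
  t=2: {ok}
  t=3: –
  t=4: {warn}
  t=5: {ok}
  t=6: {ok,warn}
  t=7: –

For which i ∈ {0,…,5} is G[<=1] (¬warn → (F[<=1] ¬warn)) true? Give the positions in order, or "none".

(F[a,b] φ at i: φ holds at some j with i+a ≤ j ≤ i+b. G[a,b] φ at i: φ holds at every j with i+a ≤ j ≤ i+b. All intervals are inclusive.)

Evaluate at each i in [0,5]:
  i=0: ✓ (all of [0,1])
  i=1: ✓ (all of [1,2])
  i=2: ✓ (all of [2,3])
  i=3: ✓ (all of [3,4])
  i=4: ✓ (all of [4,5])
  i=5: ✓ (all of [5,6])

0, 1, 2, 3, 4, 5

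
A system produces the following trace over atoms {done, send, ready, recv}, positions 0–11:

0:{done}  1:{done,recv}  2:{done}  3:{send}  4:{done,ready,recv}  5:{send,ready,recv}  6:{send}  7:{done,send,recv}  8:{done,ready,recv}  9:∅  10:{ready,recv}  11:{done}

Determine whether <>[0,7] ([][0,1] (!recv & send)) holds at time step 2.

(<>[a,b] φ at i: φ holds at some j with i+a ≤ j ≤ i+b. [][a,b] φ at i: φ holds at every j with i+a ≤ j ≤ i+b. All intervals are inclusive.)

Check [][0,1] (!recv & send) at each j in [2,9]:
  j=2: fails at 2
  j=3: fails at 4
  j=4: fails at 4
  j=5: fails at 5
  j=6: fails at 7
  j=7: fails at 7
  j=8: fails at 8
  j=9: fails at 9
No position in the window satisfies it → formula fails.

False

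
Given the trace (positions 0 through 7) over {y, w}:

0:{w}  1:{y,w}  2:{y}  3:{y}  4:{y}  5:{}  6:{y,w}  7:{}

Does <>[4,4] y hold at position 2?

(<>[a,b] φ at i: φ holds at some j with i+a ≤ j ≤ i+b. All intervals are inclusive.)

Yes

Check y at each j in [6,6]:
  j=6: true
Found at j=6 → formula holds.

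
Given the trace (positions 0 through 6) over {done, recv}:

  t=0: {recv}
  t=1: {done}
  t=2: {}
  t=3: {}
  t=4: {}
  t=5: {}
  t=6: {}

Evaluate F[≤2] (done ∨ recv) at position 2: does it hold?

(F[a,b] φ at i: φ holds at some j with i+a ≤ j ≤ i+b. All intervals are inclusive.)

Check (done ∨ recv) at each j in [2,4]:
  j=2: false
  j=3: false
  j=4: false
No position in the window satisfies it → formula fails.

Does not hold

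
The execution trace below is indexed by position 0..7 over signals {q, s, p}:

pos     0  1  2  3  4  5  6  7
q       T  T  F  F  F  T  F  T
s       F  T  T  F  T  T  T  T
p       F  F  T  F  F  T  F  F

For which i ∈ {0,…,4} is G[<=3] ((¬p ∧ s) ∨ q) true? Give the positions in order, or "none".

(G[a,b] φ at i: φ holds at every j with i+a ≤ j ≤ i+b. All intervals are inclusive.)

Evaluate at each i in [0,4]:
  i=0: ✗ (fails at j=2)
  i=1: ✗ (fails at j=2)
  i=2: ✗ (fails at j=2)
  i=3: ✗ (fails at j=3)
  i=4: ✓ (all of [4,7])

4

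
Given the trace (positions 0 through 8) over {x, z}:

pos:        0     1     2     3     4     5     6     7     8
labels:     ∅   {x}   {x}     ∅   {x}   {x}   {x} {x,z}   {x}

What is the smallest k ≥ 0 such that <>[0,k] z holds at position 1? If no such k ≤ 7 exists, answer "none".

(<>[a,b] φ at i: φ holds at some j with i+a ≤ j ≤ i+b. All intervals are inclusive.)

6

Scan j = 1,2,… for z:
  j=1: fails
  j=2: fails
  j=3: fails
  j=4: fails
  j=5: fails
  j=6: fails
  j=7: holds
First hit at j=7, so smallest k = 7-1 = 6.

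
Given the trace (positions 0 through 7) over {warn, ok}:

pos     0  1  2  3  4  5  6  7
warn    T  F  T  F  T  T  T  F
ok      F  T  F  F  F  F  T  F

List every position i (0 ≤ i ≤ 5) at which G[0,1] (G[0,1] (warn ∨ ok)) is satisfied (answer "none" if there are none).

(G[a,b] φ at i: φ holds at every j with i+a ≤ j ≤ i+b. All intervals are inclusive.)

0, 4

Evaluate at each i in [0,5]:
  i=0: ✓ (all of [0,1])
  i=1: ✗ (fails at j=2)
  i=2: ✗ (fails at j=2)
  i=3: ✗ (fails at j=3)
  i=4: ✓ (all of [4,5])
  i=5: ✗ (fails at j=6)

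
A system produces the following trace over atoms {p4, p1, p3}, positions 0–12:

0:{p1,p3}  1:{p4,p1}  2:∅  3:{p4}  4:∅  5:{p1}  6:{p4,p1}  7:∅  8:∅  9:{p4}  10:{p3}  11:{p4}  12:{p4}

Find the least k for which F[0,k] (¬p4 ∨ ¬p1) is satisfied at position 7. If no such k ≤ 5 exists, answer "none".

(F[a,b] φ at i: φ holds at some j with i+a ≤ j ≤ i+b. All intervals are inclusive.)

Scan j = 7,8,… for (¬p4 ∨ ¬p1):
  j=7: holds
First hit at j=7, so smallest k = 7-7 = 0.

0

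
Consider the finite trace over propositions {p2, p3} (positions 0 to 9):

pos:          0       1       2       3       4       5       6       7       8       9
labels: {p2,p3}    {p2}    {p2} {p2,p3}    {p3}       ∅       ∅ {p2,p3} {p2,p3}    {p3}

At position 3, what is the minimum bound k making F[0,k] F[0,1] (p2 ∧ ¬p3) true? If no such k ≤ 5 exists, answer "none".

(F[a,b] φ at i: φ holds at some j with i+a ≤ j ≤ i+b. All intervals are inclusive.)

none

Scan j = 3,4,… for F[0,1] (p2 ∧ ¬p3):
  j=3: fails
  j=4: fails
  j=5: fails
  j=6: fails
  j=7: fails
  j=8: fails
No j in [3,8] satisfies it → none.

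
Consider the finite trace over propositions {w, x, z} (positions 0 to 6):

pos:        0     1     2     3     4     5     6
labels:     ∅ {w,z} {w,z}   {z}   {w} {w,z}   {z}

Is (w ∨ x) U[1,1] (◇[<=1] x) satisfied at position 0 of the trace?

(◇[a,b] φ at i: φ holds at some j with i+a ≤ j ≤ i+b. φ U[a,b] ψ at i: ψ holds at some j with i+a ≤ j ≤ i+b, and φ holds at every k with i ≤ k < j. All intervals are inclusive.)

Need some j in [1,1] with ◇[<=1] x, and (w ∨ x) at every k in [0,j-1].
  j=1: ◇[<=1] x — fails (none in [1,2]).
No j in the window works → until fails.

No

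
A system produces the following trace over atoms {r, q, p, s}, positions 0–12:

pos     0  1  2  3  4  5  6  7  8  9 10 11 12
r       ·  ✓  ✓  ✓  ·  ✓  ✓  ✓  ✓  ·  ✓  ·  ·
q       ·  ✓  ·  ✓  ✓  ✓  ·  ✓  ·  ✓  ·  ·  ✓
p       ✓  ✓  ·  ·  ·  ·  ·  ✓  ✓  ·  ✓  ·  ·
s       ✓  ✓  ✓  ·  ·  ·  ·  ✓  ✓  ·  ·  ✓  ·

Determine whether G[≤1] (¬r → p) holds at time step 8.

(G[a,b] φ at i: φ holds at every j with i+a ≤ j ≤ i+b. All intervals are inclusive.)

Check (¬r → p) at every j in [8,9]:
  j=8: antecedent false → ✓
  j=9: antecedent true; consequent false → ✗
Fails at j=9 → formula fails.

False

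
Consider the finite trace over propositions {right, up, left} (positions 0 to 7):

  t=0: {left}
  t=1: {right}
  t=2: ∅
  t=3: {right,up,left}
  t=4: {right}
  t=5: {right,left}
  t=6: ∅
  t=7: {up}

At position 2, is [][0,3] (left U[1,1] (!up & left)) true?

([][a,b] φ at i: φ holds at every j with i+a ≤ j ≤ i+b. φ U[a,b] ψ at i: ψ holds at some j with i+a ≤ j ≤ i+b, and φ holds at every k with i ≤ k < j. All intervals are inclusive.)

Check (left U[1,1] (!up & left)) at every j in [2,5]:
  j=2: fails
  j=3: fails
  j=4: fails
  j=5: fails
Fails at j=2 → formula fails.

No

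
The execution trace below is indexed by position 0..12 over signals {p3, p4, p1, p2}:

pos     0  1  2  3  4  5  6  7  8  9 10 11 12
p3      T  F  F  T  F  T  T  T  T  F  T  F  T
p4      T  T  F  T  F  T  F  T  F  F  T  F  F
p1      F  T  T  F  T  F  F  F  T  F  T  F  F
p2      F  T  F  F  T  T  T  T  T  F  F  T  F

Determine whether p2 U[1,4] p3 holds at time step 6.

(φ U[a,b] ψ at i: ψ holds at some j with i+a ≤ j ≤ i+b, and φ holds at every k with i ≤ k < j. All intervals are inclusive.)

True

Need some j in [7,10] with p3, and p2 at every k in [6,j-1].
  j=7: p3 holds; p2 holds at every k in [6,6] → satisfied.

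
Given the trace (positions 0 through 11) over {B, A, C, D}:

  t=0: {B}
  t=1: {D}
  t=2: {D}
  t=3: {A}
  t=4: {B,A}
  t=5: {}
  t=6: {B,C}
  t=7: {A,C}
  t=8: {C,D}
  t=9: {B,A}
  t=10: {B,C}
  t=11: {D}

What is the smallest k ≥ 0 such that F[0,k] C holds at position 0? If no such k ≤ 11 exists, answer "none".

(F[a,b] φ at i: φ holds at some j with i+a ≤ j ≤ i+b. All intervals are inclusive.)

Scan j = 0,1,… for C:
  j=0: fails
  j=1: fails
  j=2: fails
  j=3: fails
  j=4: fails
  j=5: fails
  j=6: holds
First hit at j=6, so smallest k = 6-0 = 6.

6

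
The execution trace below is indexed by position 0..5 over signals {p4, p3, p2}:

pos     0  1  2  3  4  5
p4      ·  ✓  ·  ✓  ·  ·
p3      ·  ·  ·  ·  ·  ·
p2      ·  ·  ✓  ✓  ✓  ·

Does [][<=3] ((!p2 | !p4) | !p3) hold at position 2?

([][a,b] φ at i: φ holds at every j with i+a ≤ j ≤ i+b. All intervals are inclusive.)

True

Check ((!p2 | !p4) | !p3) at every j in [2,5]:
  j=2: true
  j=3: true
  j=4: true
  j=5: true
All positions satisfy it → formula holds.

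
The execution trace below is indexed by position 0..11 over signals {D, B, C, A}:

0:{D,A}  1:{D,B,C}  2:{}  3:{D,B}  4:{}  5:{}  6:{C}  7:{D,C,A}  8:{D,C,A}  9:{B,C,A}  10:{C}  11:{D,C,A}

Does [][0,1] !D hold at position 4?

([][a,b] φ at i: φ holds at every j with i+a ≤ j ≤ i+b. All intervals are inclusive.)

True

Check !D at every j in [4,5]:
  j=4: true
  j=5: true
All positions satisfy it → formula holds.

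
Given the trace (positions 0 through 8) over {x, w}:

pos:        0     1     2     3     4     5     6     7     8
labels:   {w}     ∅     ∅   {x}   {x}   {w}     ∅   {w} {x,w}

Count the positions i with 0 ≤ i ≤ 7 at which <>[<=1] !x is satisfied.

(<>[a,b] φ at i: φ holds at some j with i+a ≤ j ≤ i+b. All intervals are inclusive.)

7

Evaluate at each i in [0,7]:
  i=0: ✓ (witness j=0)
  i=1: ✓ (witness j=1)
  i=2: ✓ (witness j=2)
  i=3: ✗ (none in [3,4])
  i=4: ✓ (witness j=5)
  i=5: ✓ (witness j=5)
  i=6: ✓ (witness j=6)
  i=7: ✓ (witness j=7)
Positions where it holds: {0, 1, 2, 4, 5, 6, 7} → 7.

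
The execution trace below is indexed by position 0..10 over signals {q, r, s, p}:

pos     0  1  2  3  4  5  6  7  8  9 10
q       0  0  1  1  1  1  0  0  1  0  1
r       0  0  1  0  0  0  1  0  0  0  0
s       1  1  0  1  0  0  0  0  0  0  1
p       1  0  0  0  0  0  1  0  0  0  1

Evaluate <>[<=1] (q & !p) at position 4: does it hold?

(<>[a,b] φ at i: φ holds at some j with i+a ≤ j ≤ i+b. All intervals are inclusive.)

Yes

Check (q & !p) at each j in [4,5]:
  j=4: true
  j=5: true
Found at j=4 → formula holds.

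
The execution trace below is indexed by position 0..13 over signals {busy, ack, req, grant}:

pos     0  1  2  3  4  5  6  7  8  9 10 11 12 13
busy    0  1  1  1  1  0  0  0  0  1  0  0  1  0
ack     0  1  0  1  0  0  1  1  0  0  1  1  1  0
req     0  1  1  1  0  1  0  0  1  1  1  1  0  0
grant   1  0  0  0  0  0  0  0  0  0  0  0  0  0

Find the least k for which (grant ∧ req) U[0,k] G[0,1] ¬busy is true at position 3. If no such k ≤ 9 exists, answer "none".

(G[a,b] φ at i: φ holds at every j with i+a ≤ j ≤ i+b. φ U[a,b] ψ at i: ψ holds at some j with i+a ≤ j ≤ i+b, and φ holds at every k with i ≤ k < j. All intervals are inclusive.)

Need earliest j ≥ 3 with G[0,1] ¬busy, and (grant ∧ req) at every k in [3,j-1].
  j=3: rhs fails.
  j=4: rhs fails.
  j=5: rhs holds but lhs fails at k=3.
  j=6: rhs holds but lhs fails at k=3.
  j=7: rhs holds but lhs fails at k=3.
  j=8: rhs fails.
  j=9: rhs fails.
  j=10: rhs holds but lhs fails at k=3.
  j=11: rhs fails.
  j=12: rhs fails.
No witness within the range → none.

none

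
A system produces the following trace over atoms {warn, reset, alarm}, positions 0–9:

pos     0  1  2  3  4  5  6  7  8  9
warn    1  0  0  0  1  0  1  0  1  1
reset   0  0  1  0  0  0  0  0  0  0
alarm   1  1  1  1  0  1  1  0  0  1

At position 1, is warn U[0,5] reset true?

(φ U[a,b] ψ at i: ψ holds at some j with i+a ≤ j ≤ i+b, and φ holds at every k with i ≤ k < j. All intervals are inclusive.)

Need some j in [1,6] with reset, and warn at every k in [1,j-1].
  j=1: reset false.
  j=2: reset holds, but warn fails at k=1 → not this j.
  j=3: reset false.
  j=4: reset false.
  j=5: reset false.
  j=6: reset false.
No j in the window works → until fails.

False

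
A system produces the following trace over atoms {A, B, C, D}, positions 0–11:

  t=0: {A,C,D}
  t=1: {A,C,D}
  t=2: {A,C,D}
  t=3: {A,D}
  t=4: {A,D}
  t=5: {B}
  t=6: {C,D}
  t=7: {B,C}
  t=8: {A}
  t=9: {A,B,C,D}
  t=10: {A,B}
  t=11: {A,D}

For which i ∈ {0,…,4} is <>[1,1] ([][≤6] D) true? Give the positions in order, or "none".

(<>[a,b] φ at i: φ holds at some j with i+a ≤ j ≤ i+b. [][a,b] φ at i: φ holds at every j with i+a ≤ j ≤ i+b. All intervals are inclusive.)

Evaluate at each i in [0,4]:
  i=0: ✗ (none in [1,1])
  i=1: ✗ (none in [2,2])
  i=2: ✗ (none in [3,3])
  i=3: ✗ (none in [4,4])
  i=4: ✗ (none in [5,5])

none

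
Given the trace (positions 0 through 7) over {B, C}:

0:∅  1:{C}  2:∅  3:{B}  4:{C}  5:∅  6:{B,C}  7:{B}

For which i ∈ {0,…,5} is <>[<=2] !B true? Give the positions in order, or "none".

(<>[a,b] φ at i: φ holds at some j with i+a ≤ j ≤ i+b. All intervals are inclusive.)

Evaluate at each i in [0,5]:
  i=0: ✓ (witness j=0)
  i=1: ✓ (witness j=1)
  i=2: ✓ (witness j=2)
  i=3: ✓ (witness j=4)
  i=4: ✓ (witness j=4)
  i=5: ✓ (witness j=5)

0, 1, 2, 3, 4, 5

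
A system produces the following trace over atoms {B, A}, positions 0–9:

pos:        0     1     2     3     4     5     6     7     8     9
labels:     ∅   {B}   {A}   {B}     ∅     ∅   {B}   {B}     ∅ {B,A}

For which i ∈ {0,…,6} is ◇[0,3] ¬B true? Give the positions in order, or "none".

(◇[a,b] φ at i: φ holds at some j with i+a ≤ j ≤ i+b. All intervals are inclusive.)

Evaluate at each i in [0,6]:
  i=0: ✓ (witness j=0)
  i=1: ✓ (witness j=2)
  i=2: ✓ (witness j=2)
  i=3: ✓ (witness j=4)
  i=4: ✓ (witness j=4)
  i=5: ✓ (witness j=5)
  i=6: ✓ (witness j=8)

0, 1, 2, 3, 4, 5, 6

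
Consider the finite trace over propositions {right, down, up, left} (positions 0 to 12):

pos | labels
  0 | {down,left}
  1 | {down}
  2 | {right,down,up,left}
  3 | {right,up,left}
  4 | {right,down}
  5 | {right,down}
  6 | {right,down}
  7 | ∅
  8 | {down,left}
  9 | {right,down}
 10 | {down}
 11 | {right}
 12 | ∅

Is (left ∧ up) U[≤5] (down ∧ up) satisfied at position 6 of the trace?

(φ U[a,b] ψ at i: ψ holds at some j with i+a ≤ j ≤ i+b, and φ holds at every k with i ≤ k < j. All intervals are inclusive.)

Need some j in [6,11] with (down ∧ up), and (left ∧ up) at every k in [6,j-1].
  j=6: (down ∧ up) false.
  j=7: (down ∧ up) false.
  j=8: (down ∧ up) false.
  j=9: (down ∧ up) false.
  j=10: (down ∧ up) false.
  j=11: (down ∧ up) false.
No j in the window works → until fails.

No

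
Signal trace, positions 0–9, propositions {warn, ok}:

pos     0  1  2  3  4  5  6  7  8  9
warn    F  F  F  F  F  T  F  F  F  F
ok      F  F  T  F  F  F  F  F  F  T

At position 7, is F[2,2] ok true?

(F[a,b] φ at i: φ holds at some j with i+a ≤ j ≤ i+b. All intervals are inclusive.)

Check ok at each j in [9,9]:
  j=9: true
Found at j=9 → formula holds.

Holds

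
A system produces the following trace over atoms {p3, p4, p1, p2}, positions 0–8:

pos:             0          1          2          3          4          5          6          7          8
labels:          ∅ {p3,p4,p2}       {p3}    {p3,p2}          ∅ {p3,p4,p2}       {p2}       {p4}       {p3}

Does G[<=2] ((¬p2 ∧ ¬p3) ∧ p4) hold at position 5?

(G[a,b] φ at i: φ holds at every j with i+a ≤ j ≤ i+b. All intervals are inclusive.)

No

Check ((¬p2 ∧ ¬p3) ∧ p4) at every j in [5,7]:
  j=5: false
  j=6: false
  j=7: true
Fails at j=5 → formula fails.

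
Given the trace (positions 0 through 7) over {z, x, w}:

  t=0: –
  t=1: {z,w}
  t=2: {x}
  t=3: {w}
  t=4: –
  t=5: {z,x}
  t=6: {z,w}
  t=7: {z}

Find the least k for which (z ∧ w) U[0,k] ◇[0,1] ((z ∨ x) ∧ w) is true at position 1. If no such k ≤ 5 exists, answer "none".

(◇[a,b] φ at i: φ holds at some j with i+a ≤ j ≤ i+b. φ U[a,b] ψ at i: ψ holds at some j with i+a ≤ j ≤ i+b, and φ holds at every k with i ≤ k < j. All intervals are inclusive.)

Need earliest j ≥ 1 with ◇[0,1] ((z ∨ x) ∧ w), and (z ∧ w) at every k in [1,j-1].
  j=1: rhs holds (empty prefix). k = 0.

0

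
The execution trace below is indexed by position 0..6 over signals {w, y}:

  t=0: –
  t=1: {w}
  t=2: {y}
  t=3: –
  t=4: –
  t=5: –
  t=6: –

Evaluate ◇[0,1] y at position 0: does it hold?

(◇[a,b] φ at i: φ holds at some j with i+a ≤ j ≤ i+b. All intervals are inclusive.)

Check y at each j in [0,1]:
  j=0: false
  j=1: false
No position in the window satisfies it → formula fails.

False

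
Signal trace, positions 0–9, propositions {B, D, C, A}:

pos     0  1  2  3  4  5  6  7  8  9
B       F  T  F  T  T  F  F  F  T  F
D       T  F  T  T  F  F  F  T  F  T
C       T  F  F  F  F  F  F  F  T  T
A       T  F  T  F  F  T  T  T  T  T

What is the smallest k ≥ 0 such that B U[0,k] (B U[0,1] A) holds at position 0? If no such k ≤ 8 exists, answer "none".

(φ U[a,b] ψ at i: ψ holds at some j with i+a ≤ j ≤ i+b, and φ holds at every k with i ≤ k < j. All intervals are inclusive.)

Need earliest j ≥ 0 with (B U[0,1] A), and B at every k in [0,j-1].
  j=0: rhs holds (empty prefix). k = 0.

0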